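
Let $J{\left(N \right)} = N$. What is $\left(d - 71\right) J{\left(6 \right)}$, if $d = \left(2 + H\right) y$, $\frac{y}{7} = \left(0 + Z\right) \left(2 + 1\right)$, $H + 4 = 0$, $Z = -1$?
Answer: $-174$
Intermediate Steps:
$H = -4$ ($H = -4 + 0 = -4$)
$y = -21$ ($y = 7 \left(0 - 1\right) \left(2 + 1\right) = 7 \left(\left(-1\right) 3\right) = 7 \left(-3\right) = -21$)
$d = 42$ ($d = \left(2 - 4\right) \left(-21\right) = \left(-2\right) \left(-21\right) = 42$)
$\left(d - 71\right) J{\left(6 \right)} = \left(42 - 71\right) 6 = \left(-29\right) 6 = -174$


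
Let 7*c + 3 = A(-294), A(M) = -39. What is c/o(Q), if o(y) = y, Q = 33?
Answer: -2/11 ≈ -0.18182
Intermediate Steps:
c = -6 (c = -3/7 + (⅐)*(-39) = -3/7 - 39/7 = -6)
c/o(Q) = -6/33 = -6*1/33 = -2/11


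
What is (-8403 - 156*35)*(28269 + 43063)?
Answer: -988875516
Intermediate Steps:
(-8403 - 156*35)*(28269 + 43063) = (-8403 - 5460)*71332 = -13863*71332 = -988875516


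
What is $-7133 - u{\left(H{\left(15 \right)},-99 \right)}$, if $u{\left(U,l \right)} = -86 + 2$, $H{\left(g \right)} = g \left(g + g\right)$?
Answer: $-7049$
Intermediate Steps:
$H{\left(g \right)} = 2 g^{2}$ ($H{\left(g \right)} = g 2 g = 2 g^{2}$)
$u{\left(U,l \right)} = -84$
$-7133 - u{\left(H{\left(15 \right)},-99 \right)} = -7133 - -84 = -7133 + 84 = -7049$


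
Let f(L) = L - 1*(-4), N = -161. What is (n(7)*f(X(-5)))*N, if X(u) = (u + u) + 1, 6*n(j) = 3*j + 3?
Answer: 3220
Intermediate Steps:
n(j) = 1/2 + j/2 (n(j) = (3*j + 3)/6 = (3 + 3*j)/6 = 1/2 + j/2)
X(u) = 1 + 2*u (X(u) = 2*u + 1 = 1 + 2*u)
f(L) = 4 + L (f(L) = L + 4 = 4 + L)
(n(7)*f(X(-5)))*N = ((1/2 + (1/2)*7)*(4 + (1 + 2*(-5))))*(-161) = ((1/2 + 7/2)*(4 + (1 - 10)))*(-161) = (4*(4 - 9))*(-161) = (4*(-5))*(-161) = -20*(-161) = 3220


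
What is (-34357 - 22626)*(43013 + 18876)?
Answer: -3526620887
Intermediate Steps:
(-34357 - 22626)*(43013 + 18876) = -56983*61889 = -3526620887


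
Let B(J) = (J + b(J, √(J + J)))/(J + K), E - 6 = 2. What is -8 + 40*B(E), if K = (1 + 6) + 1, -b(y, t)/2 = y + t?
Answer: -48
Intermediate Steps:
E = 8 (E = 6 + 2 = 8)
b(y, t) = -2*t - 2*y (b(y, t) = -2*(y + t) = -2*(t + y) = -2*t - 2*y)
K = 8 (K = 7 + 1 = 8)
B(J) = (-J - 2*√2*√J)/(8 + J) (B(J) = (J + (-2*√(J + J) - 2*J))/(J + 8) = (J + (-2*√2*√J - 2*J))/(8 + J) = (J + (-2*J - 2*√2*√J))/(8 + J) = (-J - 2*√2*√J)/(8 + J))
-8 + 40*B(E) = -8 + 40*((-1*8 - 2*√2*√8)/(8 + 8)) = -8 + 40*((-8 - 2*√2*2*√2)/16) = -8 + 40*((-8 - 8)/16) = -8 + 40*((1/16)*(-16)) = -8 + 40*(-1) = -8 - 40 = -48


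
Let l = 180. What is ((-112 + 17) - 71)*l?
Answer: -29880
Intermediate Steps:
((-112 + 17) - 71)*l = ((-112 + 17) - 71)*180 = (-95 - 71)*180 = -166*180 = -29880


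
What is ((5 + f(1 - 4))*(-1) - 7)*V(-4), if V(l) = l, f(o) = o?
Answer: 36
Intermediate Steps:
((5 + f(1 - 4))*(-1) - 7)*V(-4) = ((5 + (1 - 4))*(-1) - 7)*(-4) = ((5 - 3)*(-1) - 7)*(-4) = (2*(-1) - 7)*(-4) = (-2 - 7)*(-4) = -9*(-4) = 36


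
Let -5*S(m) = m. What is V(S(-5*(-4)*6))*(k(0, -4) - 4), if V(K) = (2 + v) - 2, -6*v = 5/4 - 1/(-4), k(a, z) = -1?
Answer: 5/4 ≈ 1.2500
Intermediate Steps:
S(m) = -m/5
v = -1/4 (v = -(5/4 - 1/(-4))/6 = -(5*(1/4) - 1*(-1/4))/6 = -(5/4 + 1/4)/6 = -1/6*3/2 = -1/4 ≈ -0.25000)
V(K) = -1/4 (V(K) = (2 - 1/4) - 2 = 7/4 - 2 = -1/4)
V(S(-5*(-4)*6))*(k(0, -4) - 4) = -(-1 - 4)/4 = -1/4*(-5) = 5/4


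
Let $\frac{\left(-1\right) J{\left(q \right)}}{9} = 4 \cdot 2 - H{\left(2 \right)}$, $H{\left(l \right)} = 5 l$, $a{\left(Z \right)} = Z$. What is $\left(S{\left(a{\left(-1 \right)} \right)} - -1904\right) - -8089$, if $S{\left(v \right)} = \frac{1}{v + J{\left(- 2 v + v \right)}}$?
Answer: $\frac{169882}{17} \approx 9993.1$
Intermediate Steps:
$J{\left(q \right)} = 18$ ($J{\left(q \right)} = - 9 \left(4 \cdot 2 - 5 \cdot 2\right) = - 9 \left(8 - 10\right) = \left(-9\right) \left(-2\right) = 18$)
$S{\left(v \right)} = \frac{1}{18 + v}$ ($S{\left(v \right)} = \frac{1}{v + 18} = \frac{1}{18 + v}$)
$\left(S{\left(a{\left(-1 \right)} \right)} - -1904\right) - -8089 = \left(\frac{1}{18 - 1} - -1904\right) - -8089 = \left(\frac{1}{17} + 1904\right) + 8089 = \frac{32369}{17} + 8089 = \frac{169882}{17}$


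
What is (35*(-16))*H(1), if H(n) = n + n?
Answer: -1120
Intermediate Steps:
H(n) = 2*n
(35*(-16))*H(1) = (35*(-16))*(2*1) = -560*2 = -1120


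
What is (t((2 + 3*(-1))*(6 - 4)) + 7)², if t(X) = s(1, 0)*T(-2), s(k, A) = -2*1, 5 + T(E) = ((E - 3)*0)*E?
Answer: 289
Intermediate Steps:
T(E) = -5 (T(E) = -5 + ((E - 3)*0)*E = -5 + ((-3 + E)*0)*E = -5 + 0*E = -5 + 0 = -5)
s(k, A) = -2
t(X) = 10 (t(X) = -2*(-5) = 10)
(t((2 + 3*(-1))*(6 - 4)) + 7)² = (10 + 7)² = 17² = 289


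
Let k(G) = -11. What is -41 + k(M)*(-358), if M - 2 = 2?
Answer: 3897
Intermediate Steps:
M = 4 (M = 2 + 2 = 4)
-41 + k(M)*(-358) = -41 - 11*(-358) = -41 + 3938 = 3897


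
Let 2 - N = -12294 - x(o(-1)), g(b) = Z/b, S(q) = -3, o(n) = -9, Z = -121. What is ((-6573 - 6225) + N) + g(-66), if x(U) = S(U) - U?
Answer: -2965/6 ≈ -494.17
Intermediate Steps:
g(b) = -121/b
x(U) = -3 - U
N = 12302 (N = 2 - (-12294 - (-3 - 1*(-9))) = 2 - (-12294 - (-3 + 9)) = 2 - (-12294 - 1*6) = 2 - (-12294 - 6) = 2 - 1*(-12300) = 2 + 12300 = 12302)
((-6573 - 6225) + N) + g(-66) = ((-6573 - 6225) + 12302) - 121/(-66) = (-12798 + 12302) - 121*(-1/66) = -496 + 11/6 = -2965/6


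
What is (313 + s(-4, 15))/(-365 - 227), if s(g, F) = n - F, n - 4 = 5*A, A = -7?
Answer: -267/592 ≈ -0.45101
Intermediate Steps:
n = -31 (n = 4 + 5*(-7) = 4 - 35 = -31)
s(g, F) = -31 - F
(313 + s(-4, 15))/(-365 - 227) = (313 + (-31 - 1*15))/(-365 - 227) = (313 + (-31 - 15))/(-592) = (313 - 46)*(-1/592) = 267*(-1/592) = -267/592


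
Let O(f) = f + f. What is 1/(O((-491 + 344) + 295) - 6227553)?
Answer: -1/6227257 ≈ -1.6058e-7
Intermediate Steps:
O(f) = 2*f
1/(O((-491 + 344) + 295) - 6227553) = 1/(2*((-491 + 344) + 295) - 6227553) = 1/(2*(-147 + 295) - 6227553) = 1/(2*148 - 6227553) = 1/(296 - 6227553) = 1/(-6227257) = -1/6227257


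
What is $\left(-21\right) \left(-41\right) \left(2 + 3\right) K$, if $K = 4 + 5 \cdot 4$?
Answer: $103320$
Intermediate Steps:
$K = 24$ ($K = 4 + 20 = 24$)
$\left(-21\right) \left(-41\right) \left(2 + 3\right) K = \left(-21\right) \left(-41\right) \left(2 + 3\right) 24 = 861 \cdot 5 \cdot 24 = 861 \cdot 120 = 103320$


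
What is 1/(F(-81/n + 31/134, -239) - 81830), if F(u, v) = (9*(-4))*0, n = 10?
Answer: -1/81830 ≈ -1.2220e-5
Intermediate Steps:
F(u, v) = 0 (F(u, v) = -36*0 = 0)
1/(F(-81/n + 31/134, -239) - 81830) = 1/(0 - 81830) = 1/(-81830) = -1/81830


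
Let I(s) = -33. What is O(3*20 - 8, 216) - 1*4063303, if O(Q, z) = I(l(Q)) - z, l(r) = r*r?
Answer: -4063552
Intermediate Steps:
l(r) = r**2
O(Q, z) = -33 - z
O(3*20 - 8, 216) - 1*4063303 = (-33 - 1*216) - 1*4063303 = (-33 - 216) - 4063303 = -249 - 4063303 = -4063552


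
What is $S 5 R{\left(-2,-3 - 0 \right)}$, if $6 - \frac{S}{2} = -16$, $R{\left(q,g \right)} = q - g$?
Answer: $220$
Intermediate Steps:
$S = 44$ ($S = 12 - -32 = 12 + 32 = 44$)
$S 5 R{\left(-2,-3 - 0 \right)} = 44 \cdot 5 \left(-2 - \left(-3 - 0\right)\right) = 220 \left(-2 - \left(-3 + 0\right)\right) = 220 \left(-2 - -3\right) = 220 \left(-2 + 3\right) = 220 \cdot 1 = 220$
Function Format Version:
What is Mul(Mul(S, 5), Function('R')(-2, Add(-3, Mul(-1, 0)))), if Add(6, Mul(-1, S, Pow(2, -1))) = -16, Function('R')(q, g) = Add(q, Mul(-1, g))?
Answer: 220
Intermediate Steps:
S = 44 (S = Add(12, Mul(-2, -16)) = Add(12, 32) = 44)
Mul(Mul(S, 5), Function('R')(-2, Add(-3, Mul(-1, 0)))) = Mul(Mul(44, 5), Add(-2, Mul(-1, Add(-3, Mul(-1, 0))))) = Mul(220, Add(-2, Mul(-1, Add(-3, 0)))) = Mul(220, Add(-2, Mul(-1, -3))) = Mul(220, Add(-2, 3)) = Mul(220, 1) = 220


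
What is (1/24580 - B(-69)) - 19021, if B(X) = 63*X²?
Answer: -7840135119/24580 ≈ -3.1896e+5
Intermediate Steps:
(1/24580 - B(-69)) - 19021 = (1/24580 - 63*(-69)²) - 19021 = (1/24580 - 63*4761) - 19021 = (1/24580 - 1*299943) - 19021 = (1/24580 - 299943) - 19021 = -7372598939/24580 - 19021 = -7840135119/24580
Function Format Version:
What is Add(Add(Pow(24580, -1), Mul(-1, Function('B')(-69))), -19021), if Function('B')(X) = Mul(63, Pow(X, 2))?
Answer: Rational(-7840135119, 24580) ≈ -3.1896e+5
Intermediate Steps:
Add(Add(Pow(24580, -1), Mul(-1, Function('B')(-69))), -19021) = Add(Add(Pow(24580, -1), Mul(-1, Mul(63, Pow(-69, 2)))), -19021) = Add(Add(Rational(1, 24580), Mul(-1, Mul(63, 4761))), -19021) = Add(Add(Rational(1, 24580), Mul(-1, 299943)), -19021) = Add(Add(Rational(1, 24580), -299943), -19021) = Add(Rational(-7372598939, 24580), -19021) = Rational(-7840135119, 24580)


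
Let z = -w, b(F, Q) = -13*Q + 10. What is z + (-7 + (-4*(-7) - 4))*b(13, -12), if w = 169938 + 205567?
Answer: -372683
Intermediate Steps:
w = 375505
b(F, Q) = 10 - 13*Q
z = -375505 (z = -1*375505 = -375505)
z + (-7 + (-4*(-7) - 4))*b(13, -12) = -375505 + (-7 + (-4*(-7) - 4))*(10 - 13*(-12)) = -375505 + (-7 + (28 - 4))*(10 + 156) = -375505 + (-7 + 24)*166 = -375505 + 17*166 = -375505 + 2822 = -372683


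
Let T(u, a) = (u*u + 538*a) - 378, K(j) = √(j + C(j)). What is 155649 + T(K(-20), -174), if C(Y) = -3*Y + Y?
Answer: 61679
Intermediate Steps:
C(Y) = -2*Y
K(j) = √(-j) (K(j) = √(j - 2*j) = √(-j))
T(u, a) = -378 + u² + 538*a (T(u, a) = (u² + 538*a) - 378 = -378 + u² + 538*a)
155649 + T(K(-20), -174) = 155649 + (-378 + (√(-1*(-20)))² + 538*(-174)) = 155649 + (-378 + (√20)² - 93612) = 155649 + (-378 + (2*√5)² - 93612) = 155649 + (-378 + 20 - 93612) = 155649 - 93970 = 61679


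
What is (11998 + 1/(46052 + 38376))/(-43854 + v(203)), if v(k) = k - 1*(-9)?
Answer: -1012967145/3684606776 ≈ -0.27492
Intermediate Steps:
v(k) = 9 + k (v(k) = k + 9 = 9 + k)
(11998 + 1/(46052 + 38376))/(-43854 + v(203)) = (11998 + 1/(46052 + 38376))/(-43854 + (9 + 203)) = (11998 + 1/84428)/(-43854 + 212) = (11998 + 1/84428)/(-43642) = (1012967145/84428)*(-1/43642) = -1012967145/3684606776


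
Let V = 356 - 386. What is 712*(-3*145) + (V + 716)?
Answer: -309034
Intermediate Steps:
V = -30
712*(-3*145) + (V + 716) = 712*(-3*145) + (-30 + 716) = 712*(-435) + 686 = -309720 + 686 = -309034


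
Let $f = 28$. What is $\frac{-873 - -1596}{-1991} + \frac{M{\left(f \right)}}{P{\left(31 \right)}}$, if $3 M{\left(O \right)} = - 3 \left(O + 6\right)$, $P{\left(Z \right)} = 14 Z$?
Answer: $- \frac{190738}{432047} \approx -0.44147$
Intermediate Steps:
$M{\left(O \right)} = -6 - O$ ($M{\left(O \right)} = \frac{\left(-3\right) \left(O + 6\right)}{3} = \frac{\left(-3\right) \left(6 + O\right)}{3} = \frac{-18 - 3 O}{3} = -6 - O$)
$\frac{-873 - -1596}{-1991} + \frac{M{\left(f \right)}}{P{\left(31 \right)}} = \frac{-873 - -1596}{-1991} + \frac{-6 - 28}{14 \cdot 31} = \left(-873 + 1596\right) \left(- \frac{1}{1991}\right) + \frac{-6 - 28}{434} = 723 \left(- \frac{1}{1991}\right) - \frac{17}{217} = - \frac{723}{1991} - \frac{17}{217} = - \frac{190738}{432047}$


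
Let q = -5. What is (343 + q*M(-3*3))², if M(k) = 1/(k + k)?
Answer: 38180041/324 ≈ 1.1784e+5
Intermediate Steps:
M(k) = 1/(2*k)
(343 + q*M(-3*3))² = (343 - 5/(2*((-3*3))))² = (343 - 5/(2*(-9)))² = (343 - 5*(-1)/(2*9))² = (343 - 5*(-1/18))² = (343 + 5/18)² = (6179/18)² = 38180041/324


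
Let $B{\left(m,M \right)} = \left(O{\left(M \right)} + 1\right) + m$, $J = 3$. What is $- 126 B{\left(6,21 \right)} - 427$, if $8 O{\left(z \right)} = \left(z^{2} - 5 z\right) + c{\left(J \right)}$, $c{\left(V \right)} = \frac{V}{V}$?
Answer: $- \frac{26467}{4} \approx -6616.8$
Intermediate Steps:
$c{\left(V \right)} = 1$
$O{\left(z \right)} = \frac{1}{8} - \frac{5 z}{8} + \frac{z^{2}}{8}$ ($O{\left(z \right)} = \frac{\left(z^{2} - 5 z\right) + 1}{8} = \frac{1 + z^{2} - 5 z}{8} = \frac{1}{8} - \frac{5 z}{8} + \frac{z^{2}}{8}$)
$B{\left(m,M \right)} = \frac{9}{8} + m - \frac{5 M}{8} + \frac{M^{2}}{8}$ ($B{\left(m,M \right)} = \left(\left(\frac{1}{8} - \frac{5 M}{8} + \frac{M^{2}}{8}\right) + 1\right) + m = \left(\frac{9}{8} - \frac{5 M}{8} + \frac{M^{2}}{8}\right) + m = \frac{9}{8} + m - \frac{5 M}{8} + \frac{M^{2}}{8}$)
$- 126 B{\left(6,21 \right)} - 427 = - 126 \left(\frac{9}{8} + 6 - \frac{105}{8} + \frac{21^{2}}{8}\right) - 427 = - 126 \left(\frac{9}{8} + 6 - \frac{105}{8} + \frac{1}{8} \cdot 441\right) - 427 = - 126 \left(\frac{9}{8} + 6 - \frac{105}{8} + \frac{441}{8}\right) - 427 = \left(-126\right) \frac{393}{8} - 427 = - \frac{24759}{4} - 427 = - \frac{26467}{4}$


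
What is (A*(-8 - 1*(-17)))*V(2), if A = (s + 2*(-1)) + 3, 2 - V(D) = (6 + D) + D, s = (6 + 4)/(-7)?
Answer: 216/7 ≈ 30.857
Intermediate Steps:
s = -10/7 (s = 10*(-⅐) = -10/7 ≈ -1.4286)
V(D) = -4 - 2*D (V(D) = 2 - ((6 + D) + D) = 2 - (6 + 2*D) = 2 + (-6 - 2*D) = -4 - 2*D)
A = -3/7 (A = (-10/7 + 2*(-1)) + 3 = (-10/7 - 2) + 3 = -24/7 + 3 = -3/7 ≈ -0.42857)
(A*(-8 - 1*(-17)))*V(2) = (-3*(-8 - 1*(-17))/7)*(-4 - 2*2) = (-3*(-8 + 17)/7)*(-4 - 4) = -3/7*9*(-8) = -27/7*(-8) = 216/7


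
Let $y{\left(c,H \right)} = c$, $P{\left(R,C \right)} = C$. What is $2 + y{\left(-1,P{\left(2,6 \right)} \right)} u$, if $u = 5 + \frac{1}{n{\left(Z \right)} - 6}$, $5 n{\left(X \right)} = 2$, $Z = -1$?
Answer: $- \frac{79}{28} \approx -2.8214$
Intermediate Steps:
$n{\left(X \right)} = \frac{2}{5}$ ($n{\left(X \right)} = \frac{1}{5} \cdot 2 = \frac{2}{5}$)
$u = \frac{135}{28}$ ($u = 5 + \frac{1}{\frac{2}{5} - 6} = 5 + \frac{1}{- \frac{28}{5}} = 5 - \frac{5}{28} = \frac{135}{28} \approx 4.8214$)
$2 + y{\left(-1,P{\left(2,6 \right)} \right)} u = 2 - \frac{135}{28} = - \frac{79}{28}$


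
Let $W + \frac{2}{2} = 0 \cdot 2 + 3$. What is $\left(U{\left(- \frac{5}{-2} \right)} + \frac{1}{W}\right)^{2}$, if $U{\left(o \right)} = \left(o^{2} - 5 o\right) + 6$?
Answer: $\frac{1}{16} \approx 0.0625$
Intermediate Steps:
$U{\left(o \right)} = 6 + o^{2} - 5 o$
$W = 2$ ($W = -1 + \left(0 \cdot 2 + 3\right) = -1 + \left(0 + 3\right) = -1 + 3 = 2$)
$\left(U{\left(- \frac{5}{-2} \right)} + \frac{1}{W}\right)^{2} = \left(\left(6 + \left(- \frac{5}{-2}\right)^{2} - 5 \left(- \frac{5}{-2}\right)\right) + \frac{1}{2}\right)^{2} = \left(\left(6 + \left(\left(-5\right) \left(- \frac{1}{2}\right)\right)^{2} - 5 \left(\left(-5\right) \left(- \frac{1}{2}\right)\right)\right) + \frac{1}{2}\right)^{2} = \left(\left(6 + \left(\frac{5}{2}\right)^{2} - \frac{25}{2}\right) + \frac{1}{2}\right)^{2} = \left(\left(6 + \frac{25}{4} - \frac{25}{2}\right) + \frac{1}{2}\right)^{2} = \left(- \frac{1}{4} + \frac{1}{2}\right)^{2} = \left(\frac{1}{4}\right)^{2} = \frac{1}{16}$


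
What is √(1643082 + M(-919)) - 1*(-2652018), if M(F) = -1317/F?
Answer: 2652018 + 15*√6167485277/919 ≈ 2.6533e+6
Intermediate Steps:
√(1643082 + M(-919)) - 1*(-2652018) = √(1643082 - 1317/(-919)) - 1*(-2652018) = √(1643082 - 1317*(-1/919)) + 2652018 = √(1643082 + 1317/919) + 2652018 = √(1509993675/919) + 2652018 = 15*√6167485277/919 + 2652018 = 2652018 + 15*√6167485277/919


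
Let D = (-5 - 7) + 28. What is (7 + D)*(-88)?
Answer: -2024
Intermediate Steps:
D = 16 (D = -12 + 28 = 16)
(7 + D)*(-88) = (7 + 16)*(-88) = 23*(-88) = -2024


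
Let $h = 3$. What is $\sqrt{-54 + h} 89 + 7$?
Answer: $7 + 89 i \sqrt{51} \approx 7.0 + 635.59 i$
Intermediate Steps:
$\sqrt{-54 + h} 89 + 7 = \sqrt{-54 + 3} \cdot 89 + 7 = \sqrt{-51} \cdot 89 + 7 = i \sqrt{51} \cdot 89 + 7 = 89 i \sqrt{51} + 7 = 7 + 89 i \sqrt{51}$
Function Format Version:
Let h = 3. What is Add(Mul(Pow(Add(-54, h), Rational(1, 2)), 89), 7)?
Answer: Add(7, Mul(89, I, Pow(51, Rational(1, 2)))) ≈ Add(7.0000, Mul(635.59, I))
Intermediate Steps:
Add(Mul(Pow(Add(-54, h), Rational(1, 2)), 89), 7) = Add(Mul(Pow(Add(-54, 3), Rational(1, 2)), 89), 7) = Add(Mul(Pow(-51, Rational(1, 2)), 89), 7) = Add(Mul(Mul(I, Pow(51, Rational(1, 2))), 89), 7) = Add(Mul(89, I, Pow(51, Rational(1, 2))), 7) = Add(7, Mul(89, I, Pow(51, Rational(1, 2))))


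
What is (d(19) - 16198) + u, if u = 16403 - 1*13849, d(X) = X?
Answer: -13625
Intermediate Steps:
u = 2554 (u = 16403 - 13849 = 2554)
(d(19) - 16198) + u = (19 - 16198) + 2554 = -16179 + 2554 = -13625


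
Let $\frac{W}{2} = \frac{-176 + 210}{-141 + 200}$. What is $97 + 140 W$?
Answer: $\frac{15243}{59} \approx 258.36$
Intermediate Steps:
$W = \frac{68}{59}$ ($W = 2 \frac{-176 + 210}{-141 + 200} = 2 \cdot \frac{34}{59} = \frac{68}{59} \approx 1.1525$)
$97 + 140 W = 97 + 140 \cdot \frac{68}{59} = 97 + \frac{9520}{59} = \frac{15243}{59}$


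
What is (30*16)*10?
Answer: 4800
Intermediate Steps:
(30*16)*10 = 480*10 = 4800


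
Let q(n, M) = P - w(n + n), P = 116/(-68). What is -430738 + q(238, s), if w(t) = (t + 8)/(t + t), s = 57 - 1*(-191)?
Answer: -6030363/14 ≈ -4.3074e+5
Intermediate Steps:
P = -29/17 (P = 116*(-1/68) = -29/17 ≈ -1.7059)
s = 248 (s = 57 + 191 = 248)
w(t) = (8 + t)/(2*t) (w(t) = (8 + t)/((2*t)) = (8 + t)*(1/(2*t)) = (8 + t)/(2*t))
q(n, M) = -29/17 - (8 + 2*n)/(4*n) (q(n, M) = -29/17 - (8 + (n + n))/(2*(n + n)) = -29/17 - (8 + 2*n)/(2*(2*n)) = -29/17 - 1/(2*n)*(8 + 2*n)/2 = -29/17 - (8 + 2*n)/(4*n))
-430738 + q(238, s) = -430738 + (-75/34 - 2/238) = -430738 + (-75/34 - 2*1/238) = -430738 + (-75/34 - 1/119) = -430738 - 31/14 = -6030363/14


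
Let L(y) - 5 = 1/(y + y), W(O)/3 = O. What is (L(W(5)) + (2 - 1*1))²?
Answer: 32761/900 ≈ 36.401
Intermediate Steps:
W(O) = 3*O
L(y) = 5 + 1/(2*y) (L(y) = 5 + 1/(y + y) = 5 + 1/(2*y))
(L(W(5)) + (2 - 1*1))² = ((5 + 1/(2*((3*5)))) + (2 - 1*1))² = ((5 + (½)/15) + (2 - 1))² = ((5 + (½)*(1/15)) + 1)² = ((5 + 1/30) + 1)² = (151/30 + 1)² = (181/30)² = 32761/900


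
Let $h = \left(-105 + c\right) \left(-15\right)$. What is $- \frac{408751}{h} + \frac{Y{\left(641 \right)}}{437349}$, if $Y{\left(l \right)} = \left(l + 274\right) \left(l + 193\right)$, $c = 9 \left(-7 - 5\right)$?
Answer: $- \frac{58776234883}{465776685} \approx -126.19$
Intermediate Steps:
$c = -108$ ($c = 9 \left(-12\right) = -108$)
$h = 3195$ ($h = \left(-105 - 108\right) \left(-15\right) = \left(-213\right) \left(-15\right) = 3195$)
$Y{\left(l \right)} = \left(193 + l\right) \left(274 + l\right)$ ($Y{\left(l \right)} = \left(274 + l\right) \left(193 + l\right) = \left(193 + l\right) \left(274 + l\right)$)
$- \frac{408751}{h} + \frac{Y{\left(641 \right)}}{437349} = - \frac{408751}{3195} + \frac{52882 + 641^{2} + 467 \cdot 641}{437349} = \left(-408751\right) \frac{1}{3195} + \left(52882 + 410881 + 299347\right) \frac{1}{437349} = - \frac{408751}{3195} + 763110 \cdot \frac{1}{437349} = - \frac{408751}{3195} + \frac{254370}{145783} = - \frac{58776234883}{465776685}$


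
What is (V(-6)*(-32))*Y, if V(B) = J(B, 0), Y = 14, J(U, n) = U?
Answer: 2688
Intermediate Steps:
V(B) = B
(V(-6)*(-32))*Y = -6*(-32)*14 = 192*14 = 2688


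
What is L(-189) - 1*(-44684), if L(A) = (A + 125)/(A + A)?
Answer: 8445308/189 ≈ 44684.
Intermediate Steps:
L(A) = (125 + A)/(2*A) (L(A) = (125 + A)/((2*A)) = (125 + A)*(1/(2*A)) = (125 + A)/(2*A))
L(-189) - 1*(-44684) = (½)*(125 - 189)/(-189) - 1*(-44684) = (½)*(-1/189)*(-64) + 44684 = 32/189 + 44684 = 8445308/189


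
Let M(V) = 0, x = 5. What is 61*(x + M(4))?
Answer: 305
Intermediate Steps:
61*(x + M(4)) = 61*(5 + 0) = 61*5 = 305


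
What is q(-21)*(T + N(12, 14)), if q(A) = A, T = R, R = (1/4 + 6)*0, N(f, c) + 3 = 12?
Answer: -189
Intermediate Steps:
N(f, c) = 9 (N(f, c) = -3 + 12 = 9)
R = 0 (R = (¼ + 6)*0 = (25/4)*0 = 0)
T = 0
q(-21)*(T + N(12, 14)) = -21*(0 + 9) = -21*9 = -189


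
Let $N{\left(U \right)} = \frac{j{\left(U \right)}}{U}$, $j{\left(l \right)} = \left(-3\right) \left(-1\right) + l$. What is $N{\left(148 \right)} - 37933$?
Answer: $- \frac{5613933}{148} \approx -37932.0$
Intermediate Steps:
$j{\left(l \right)} = 3 + l$
$N{\left(U \right)} = \frac{3 + U}{U}$
$N{\left(148 \right)} - 37933 = \frac{3 + 148}{148} - 37933 = \frac{1}{148} \cdot 151 - 37933 = \frac{151}{148} - 37933 = - \frac{5613933}{148}$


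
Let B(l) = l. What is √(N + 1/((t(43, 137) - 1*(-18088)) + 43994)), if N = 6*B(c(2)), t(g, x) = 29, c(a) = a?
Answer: √46293377963/62111 ≈ 3.4641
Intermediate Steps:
N = 12 (N = 6*2 = 12)
√(N + 1/((t(43, 137) - 1*(-18088)) + 43994)) = √(12 + 1/((29 - 1*(-18088)) + 43994)) = √(12 + 1/((29 + 18088) + 43994)) = √(12 + 1/(18117 + 43994)) = √(12 + 1/62111) = √(745333/62111) = √46293377963/62111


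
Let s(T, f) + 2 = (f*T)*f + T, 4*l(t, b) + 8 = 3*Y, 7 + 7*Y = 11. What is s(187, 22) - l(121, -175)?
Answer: 634862/7 ≈ 90695.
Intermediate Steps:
Y = 4/7 (Y = -1 + (1/7)*11 = -1 + 11/7 = 4/7 ≈ 0.57143)
l(t, b) = -11/7 (l(t, b) = -2 + (3*(4/7))/4 = -2 + (1/4)*(12/7) = -2 + 3/7 = -11/7)
s(T, f) = -2 + T + T*f**2 (s(T, f) = -2 + ((f*T)*f + T) = -2 + ((T*f)*f + T) = -2 + (T*f**2 + T) = -2 + (T + T*f**2) = -2 + T + T*f**2)
s(187, 22) - l(121, -175) = (-2 + 187 + 187*22**2) - 1*(-11/7) = (-2 + 187 + 187*484) + 11/7 = (-2 + 187 + 90508) + 11/7 = 90693 + 11/7 = 634862/7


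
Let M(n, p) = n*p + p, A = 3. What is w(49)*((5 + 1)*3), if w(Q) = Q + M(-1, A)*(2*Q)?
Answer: 882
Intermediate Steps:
M(n, p) = p + n*p
w(Q) = Q (w(Q) = Q + (3*(1 - 1))*(2*Q) = Q + (3*0)*(2*Q) = Q + 0*(2*Q) = Q + 0 = Q)
w(49)*((5 + 1)*3) = 49*((5 + 1)*3) = 49*(6*3) = 49*18 = 882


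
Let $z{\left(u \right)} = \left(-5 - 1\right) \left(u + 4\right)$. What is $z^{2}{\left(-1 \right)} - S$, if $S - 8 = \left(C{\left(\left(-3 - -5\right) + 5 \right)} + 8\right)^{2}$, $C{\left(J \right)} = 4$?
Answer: $172$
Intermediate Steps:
$z{\left(u \right)} = -24 - 6 u$ ($z{\left(u \right)} = - 6 \left(4 + u\right) = -24 - 6 u$)
$S = 152$ ($S = 8 + \left(4 + 8\right)^{2} = 8 + 12^{2} = 8 + 144 = 152$)
$z^{2}{\left(-1 \right)} - S = \left(-24 - -6\right)^{2} - 152 = \left(-24 + 6\right)^{2} - 152 = \left(-18\right)^{2} - 152 = 324 - 152 = 172$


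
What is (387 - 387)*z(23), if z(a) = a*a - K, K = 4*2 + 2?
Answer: 0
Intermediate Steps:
K = 10 (K = 8 + 2 = 10)
z(a) = -10 + a² (z(a) = a*a - 1*10 = a² - 10 = -10 + a²)
(387 - 387)*z(23) = (387 - 387)*(-10 + 23²) = 0*(-10 + 529) = 0*519 = 0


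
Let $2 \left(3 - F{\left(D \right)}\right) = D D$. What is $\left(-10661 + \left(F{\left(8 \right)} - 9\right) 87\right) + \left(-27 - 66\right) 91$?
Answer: $-22430$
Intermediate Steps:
$F{\left(D \right)} = 3 - \frac{D^{2}}{2}$ ($F{\left(D \right)} = 3 - \frac{D D}{2} = 3 - \frac{D^{2}}{2}$)
$\left(-10661 + \left(F{\left(8 \right)} - 9\right) 87\right) + \left(-27 - 66\right) 91 = \left(-10661 + \left(\left(3 - \frac{8^{2}}{2}\right) - 9\right) 87\right) + \left(-27 - 66\right) 91 = \left(-10661 + \left(\left(3 - 32\right) - 9\right) 87\right) - 8463 = \left(-10661 + \left(-29 - 9\right) 87\right) - 8463 = \left(-10661 - 3306\right) - 8463 = -13967 - 8463 = -22430$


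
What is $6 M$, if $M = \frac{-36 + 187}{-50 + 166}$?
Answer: $\frac{453}{58} \approx 7.8103$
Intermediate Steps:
$M = \frac{151}{116} \approx 1.3017$
$6 M = 6 \cdot \frac{151}{116} = \frac{453}{58}$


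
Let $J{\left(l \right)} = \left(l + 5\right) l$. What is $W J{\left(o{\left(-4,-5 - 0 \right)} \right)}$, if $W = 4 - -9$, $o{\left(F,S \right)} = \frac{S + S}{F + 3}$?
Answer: $1950$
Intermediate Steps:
$o{\left(F,S \right)} = \frac{2 S}{3 + F}$
$J{\left(l \right)} = l \left(5 + l\right)$ ($J{\left(l \right)} = \left(5 + l\right) l = l \left(5 + l\right)$)
$W = 13$ ($W = 4 + 9 = 13$)
$W J{\left(o{\left(-4,-5 - 0 \right)} \right)} = 13 \frac{2 \left(-5 - 0\right)}{3 - 4} \left(5 + \frac{2 \left(-5 - 0\right)}{3 - 4}\right) = 13 \frac{2 \left(-5 + 0\right)}{-1} \left(5 + \frac{2 \left(-5 + 0\right)}{-1}\right) = 13 \cdot 2 \left(-5\right) \left(-1\right) \left(5 + 2 \left(-5\right) \left(-1\right)\right) = 13 \cdot 10 \left(5 + 10\right) = 13 \cdot 10 \cdot 15 = 13 \cdot 150 = 1950$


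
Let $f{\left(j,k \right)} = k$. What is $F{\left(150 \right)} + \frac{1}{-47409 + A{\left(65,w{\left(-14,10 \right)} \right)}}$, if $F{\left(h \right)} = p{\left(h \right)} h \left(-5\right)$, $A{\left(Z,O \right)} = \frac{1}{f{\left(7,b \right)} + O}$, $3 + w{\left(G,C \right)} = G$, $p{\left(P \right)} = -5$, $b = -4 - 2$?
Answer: $\frac{4089029977}{1090408} \approx 3750.0$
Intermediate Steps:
$b = -6$ ($b = -4 - 2 = -6$)
$w{\left(G,C \right)} = -3 + G$
$A{\left(Z,O \right)} = \frac{1}{-6 + O}$
$F{\left(h \right)} = 25 h$ ($F{\left(h \right)} = - 5 h \left(-5\right) = 25 h$)
$F{\left(150 \right)} + \frac{1}{-47409 + A{\left(65,w{\left(-14,10 \right)} \right)}} = 25 \cdot 150 + \frac{1}{-47409 + \frac{1}{-6 - 17}} = 3750 + \frac{1}{-47409 + \frac{1}{-6 - 17}} = 3750 + \frac{1}{-47409 + \frac{1}{-23}} = 3750 + \frac{1}{-47409 - \frac{1}{23}} = 3750 + \frac{1}{- \frac{1090408}{23}} = 3750 - \frac{23}{1090408} = \frac{4089029977}{1090408}$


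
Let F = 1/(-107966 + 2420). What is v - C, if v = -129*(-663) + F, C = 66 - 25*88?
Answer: 9252267905/105546 ≈ 87661.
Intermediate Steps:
F = -1/105546 (F = 1/(-105546) = -1/105546 ≈ -9.4745e-6)
C = -2134 (C = 66 - 2200 = -2134)
v = 9027032741/105546 (v = -129*(-663) - 1/105546 = 85527 - 1/105546 = 9027032741/105546 ≈ 85527.)
v - C = 9027032741/105546 - 1*(-2134) = 9027032741/105546 + 2134 = 9252267905/105546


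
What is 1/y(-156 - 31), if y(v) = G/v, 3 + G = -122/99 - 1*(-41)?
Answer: -18513/3640 ≈ -5.0860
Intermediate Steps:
G = 3640/99 (G = -3 + (-122/99 - 1*(-41)) = -3 + (-122*1/99 + 41) = -3 + (-122/99 + 41) = -3 + 3937/99 = 3640/99 ≈ 36.768)
y(v) = 3640/(99*v)
1/y(-156 - 31) = 1/(3640/(99*(-156 - 31))) = 1/((3640/99)/(-187)) = 1/((3640/99)*(-1/187)) = 1/(-3640/18513) = -18513/3640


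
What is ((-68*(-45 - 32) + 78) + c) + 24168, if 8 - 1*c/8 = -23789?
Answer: 219858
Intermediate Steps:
c = 190376 (c = 64 - 8*(-23789) = 64 + 190312 = 190376)
((-68*(-45 - 32) + 78) + c) + 24168 = ((-68*(-45 - 32) + 78) + 190376) + 24168 = ((-68*(-77) + 78) + 190376) + 24168 = ((5236 + 78) + 190376) + 24168 = (5314 + 190376) + 24168 = 195690 + 24168 = 219858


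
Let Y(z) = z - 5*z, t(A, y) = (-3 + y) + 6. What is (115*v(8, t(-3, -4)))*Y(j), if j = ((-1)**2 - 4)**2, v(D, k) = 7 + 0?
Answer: -28980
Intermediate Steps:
t(A, y) = 3 + y
v(D, k) = 7
j = 9 (j = (1 - 4)**2 = (-3)**2 = 9)
Y(z) = -4*z
(115*v(8, t(-3, -4)))*Y(j) = (115*7)*(-4*9) = 805*(-36) = -28980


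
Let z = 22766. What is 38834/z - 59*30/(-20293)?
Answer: 414177091/230995219 ≈ 1.7930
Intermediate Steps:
38834/z - 59*30/(-20293) = 38834/22766 - 59*30/(-20293) = 38834*(1/22766) - 1770*(-1/20293) = 19417/11383 + 1770/20293 = 414177091/230995219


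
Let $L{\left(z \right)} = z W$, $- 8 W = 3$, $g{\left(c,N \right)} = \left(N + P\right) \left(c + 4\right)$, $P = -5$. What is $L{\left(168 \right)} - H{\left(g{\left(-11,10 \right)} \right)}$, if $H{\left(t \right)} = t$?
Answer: $-28$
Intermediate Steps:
$g{\left(c,N \right)} = \left(-5 + N\right) \left(4 + c\right)$ ($g{\left(c,N \right)} = \left(N - 5\right) \left(c + 4\right) = \left(-5 + N\right) \left(4 + c\right)$)
$W = - \frac{3}{8}$ ($W = \left(- \frac{1}{8}\right) 3 = - \frac{3}{8} \approx -0.375$)
$L{\left(z \right)} = - \frac{3 z}{8}$ ($L{\left(z \right)} = z \left(- \frac{3}{8}\right) = - \frac{3 z}{8}$)
$L{\left(168 \right)} - H{\left(g{\left(-11,10 \right)} \right)} = \left(- \frac{3}{8}\right) 168 - \left(-20 - -55 + 4 \cdot 10 + 10 \left(-11\right)\right) = -63 - \left(-20 + 55 + 40 - 110\right) = -63 - -35 = -63 + 35 = -28$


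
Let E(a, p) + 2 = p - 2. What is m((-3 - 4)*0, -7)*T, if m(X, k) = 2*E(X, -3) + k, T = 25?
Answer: -525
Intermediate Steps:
E(a, p) = -4 + p (E(a, p) = -2 + (p - 2) = -2 + (-2 + p) = -4 + p)
m(X, k) = -14 + k (m(X, k) = 2*(-4 - 3) + k = 2*(-7) + k = -14 + k)
m((-3 - 4)*0, -7)*T = (-14 - 7)*25 = -21*25 = -525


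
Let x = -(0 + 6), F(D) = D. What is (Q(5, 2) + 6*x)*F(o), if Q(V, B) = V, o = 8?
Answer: -248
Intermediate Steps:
x = -6 (x = -1*6 = -6)
(Q(5, 2) + 6*x)*F(o) = (5 + 6*(-6))*8 = (5 - 36)*8 = -31*8 = -248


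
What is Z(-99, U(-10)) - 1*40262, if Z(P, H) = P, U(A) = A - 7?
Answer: -40361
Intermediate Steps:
U(A) = -7 + A
Z(-99, U(-10)) - 1*40262 = -99 - 1*40262 = -99 - 40262 = -40361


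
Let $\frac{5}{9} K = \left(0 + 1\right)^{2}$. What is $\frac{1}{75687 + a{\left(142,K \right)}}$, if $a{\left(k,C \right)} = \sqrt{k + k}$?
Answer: $\frac{75687}{5728521685} - \frac{2 \sqrt{71}}{5728521685} \approx 1.3209 \cdot 10^{-5}$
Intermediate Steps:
$K = \frac{9}{5}$ ($K = \frac{9 \left(0 + 1\right)^{2}}{5} = \frac{9 \cdot 1^{2}}{5} = \frac{9}{5} \cdot 1 = \frac{9}{5} \approx 1.8$)
$a{\left(k,C \right)} = \sqrt{2} \sqrt{k}$ ($a{\left(k,C \right)} = \sqrt{2 k} = \sqrt{2} \sqrt{k}$)
$\frac{1}{75687 + a{\left(142,K \right)}} = \frac{1}{75687 + \sqrt{2} \sqrt{142}} = \frac{1}{75687 + 2 \sqrt{71}}$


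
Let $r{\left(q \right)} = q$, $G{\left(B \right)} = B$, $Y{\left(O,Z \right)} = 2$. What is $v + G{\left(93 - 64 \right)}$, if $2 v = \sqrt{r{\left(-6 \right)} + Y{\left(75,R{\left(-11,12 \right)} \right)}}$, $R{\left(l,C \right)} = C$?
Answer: $29 + i \approx 29.0 + 1.0 i$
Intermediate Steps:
$v = i$ ($v = \frac{\sqrt{-6 + 2}}{2} = \frac{\sqrt{-4}}{2} = \frac{2 i}{2} = i \approx 1.0 i$)
$v + G{\left(93 - 64 \right)} = i + \left(93 - 64\right) = i + 29 = 29 + i$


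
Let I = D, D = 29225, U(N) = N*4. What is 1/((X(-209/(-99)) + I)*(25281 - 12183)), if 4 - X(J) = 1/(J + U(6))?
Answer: 235/89967620988 ≈ 2.6121e-9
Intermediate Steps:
U(N) = 4*N
I = 29225
X(J) = 4 - 1/(24 + J) (X(J) = 4 - 1/(J + 4*6) = 4 - 1/(J + 24) = 4 - 1/(24 + J))
1/((X(-209/(-99)) + I)*(25281 - 12183)) = 1/(((95 + 4*(-209/(-99)))/(24 - 209/(-99)) + 29225)*(25281 - 12183)) = 1/(((95 + 4*(-209*(-1/99)))/(24 - 209*(-1/99)) + 29225)*13098) = 1/(((95 + 4*(19/9))/(24 + 19/9) + 29225)*13098) = 1/(((95 + 76/9)/(235/9) + 29225)*13098) = 1/(((9/235)*(931/9) + 29225)*13098) = 1/((931/235 + 29225)*13098) = 1/((6868806/235)*13098) = 1/(89967620988/235) = 235/89967620988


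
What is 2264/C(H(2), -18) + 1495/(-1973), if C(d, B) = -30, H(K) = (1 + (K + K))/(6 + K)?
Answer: -2255861/29595 ≈ -76.224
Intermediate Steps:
H(K) = (1 + 2*K)/(6 + K)
2264/C(H(2), -18) + 1495/(-1973) = 2264/(-30) + 1495/(-1973) = 2264*(-1/30) + 1495*(-1/1973) = -1132/15 - 1495/1973 = -2255861/29595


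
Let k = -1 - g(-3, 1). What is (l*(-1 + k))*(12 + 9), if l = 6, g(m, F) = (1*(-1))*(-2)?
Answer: -504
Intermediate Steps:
g(m, F) = 2 (g(m, F) = -1*(-2) = 2)
k = -3 (k = -1 - 1*2 = -1 - 2 = -3)
(l*(-1 + k))*(12 + 9) = (6*(-1 - 3))*(12 + 9) = (6*(-4))*21 = -24*21 = -504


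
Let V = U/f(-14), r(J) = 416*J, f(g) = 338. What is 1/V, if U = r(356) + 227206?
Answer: 169/187651 ≈ 0.00090061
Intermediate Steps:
U = 375302 (U = 416*356 + 227206 = 148096 + 227206 = 375302)
V = 187651/169 (V = 375302/338 = 375302*(1/338) = 187651/169 ≈ 1110.4)
1/V = 1/(187651/169) = 169/187651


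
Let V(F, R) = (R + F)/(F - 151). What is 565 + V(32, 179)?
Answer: 67024/119 ≈ 563.23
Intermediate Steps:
V(F, R) = (F + R)/(-151 + F)
565 + V(32, 179) = 565 + (32 + 179)/(-151 + 32) = 565 + 211/(-119) = 565 - 1/119*211 = 565 - 211/119 = 67024/119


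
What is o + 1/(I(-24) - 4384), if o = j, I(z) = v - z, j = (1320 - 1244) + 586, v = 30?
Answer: 2866459/4330 ≈ 662.00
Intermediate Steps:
j = 662 (j = 76 + 586 = 662)
I(z) = 30 - z
o = 662
o + 1/(I(-24) - 4384) = 662 + 1/((30 - 1*(-24)) - 4384) = 662 + 1/((30 + 24) - 4384) = 662 + 1/(54 - 4384) = 662 + 1/(-4330) = 662 - 1/4330 = 2866459/4330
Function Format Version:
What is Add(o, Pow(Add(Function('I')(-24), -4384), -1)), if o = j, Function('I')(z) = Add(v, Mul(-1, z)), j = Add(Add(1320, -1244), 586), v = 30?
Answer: Rational(2866459, 4330) ≈ 662.00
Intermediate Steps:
j = 662 (j = Add(76, 586) = 662)
Function('I')(z) = Add(30, Mul(-1, z))
o = 662
Add(o, Pow(Add(Function('I')(-24), -4384), -1)) = Add(662, Pow(Add(Add(30, Mul(-1, -24)), -4384), -1)) = Add(662, Pow(Add(Add(30, 24), -4384), -1)) = Add(662, Pow(Add(54, -4384), -1)) = Add(662, Pow(-4330, -1)) = Add(662, Rational(-1, 4330)) = Rational(2866459, 4330)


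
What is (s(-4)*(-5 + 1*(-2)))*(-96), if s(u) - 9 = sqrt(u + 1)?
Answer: 6048 + 672*I*sqrt(3) ≈ 6048.0 + 1163.9*I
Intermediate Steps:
s(u) = 9 + sqrt(1 + u) (s(u) = 9 + sqrt(u + 1) = 9 + sqrt(1 + u))
(s(-4)*(-5 + 1*(-2)))*(-96) = ((9 + sqrt(1 - 4))*(-5 + 1*(-2)))*(-96) = ((9 + sqrt(-3))*(-5 - 2))*(-96) = ((9 + I*sqrt(3))*(-7))*(-96) = (-63 - 7*I*sqrt(3))*(-96) = 6048 + 672*I*sqrt(3)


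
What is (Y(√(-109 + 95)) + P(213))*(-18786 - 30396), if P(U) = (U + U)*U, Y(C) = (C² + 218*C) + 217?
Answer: -4472660262 - 10721676*I*√14 ≈ -4.4727e+9 - 4.0117e+7*I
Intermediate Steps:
Y(C) = 217 + C² + 218*C
P(U) = 2*U² (P(U) = (2*U)*U = 2*U²)
(Y(√(-109 + 95)) + P(213))*(-18786 - 30396) = ((217 + (√(-109 + 95))² + 218*√(-109 + 95)) + 2*213²)*(-18786 - 30396) = ((217 + (√(-14))² + 218*√(-14)) + 2*45369)*(-49182) = ((217 + (I*√14)² + 218*(I*√14)) + 90738)*(-49182) = ((217 - 14 + 218*I*√14) + 90738)*(-49182) = ((203 + 218*I*√14) + 90738)*(-49182) = (90941 + 218*I*√14)*(-49182) = -4472660262 - 10721676*I*√14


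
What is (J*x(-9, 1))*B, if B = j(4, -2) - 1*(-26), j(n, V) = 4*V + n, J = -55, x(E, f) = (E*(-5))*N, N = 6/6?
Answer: -54450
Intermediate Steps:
N = 1 (N = 6*(⅙) = 1)
x(E, f) = -5*E (x(E, f) = (E*(-5))*1 = -5*E*1 = -5*E)
j(n, V) = n + 4*V
B = 22 (B = (4 + 4*(-2)) - 1*(-26) = (4 - 8) + 26 = -4 + 26 = 22)
(J*x(-9, 1))*B = -(-275)*(-9)*22 = -55*45*22 = -2475*22 = -54450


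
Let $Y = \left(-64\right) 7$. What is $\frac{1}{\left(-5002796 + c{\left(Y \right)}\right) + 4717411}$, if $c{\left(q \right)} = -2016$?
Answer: $- \frac{1}{287401} \approx -3.4795 \cdot 10^{-6}$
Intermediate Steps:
$Y = -448$
$\frac{1}{\left(-5002796 + c{\left(Y \right)}\right) + 4717411} = \frac{1}{\left(-5002796 - 2016\right) + 4717411} = \frac{1}{-5004812 + 4717411} = \frac{1}{-287401} = - \frac{1}{287401}$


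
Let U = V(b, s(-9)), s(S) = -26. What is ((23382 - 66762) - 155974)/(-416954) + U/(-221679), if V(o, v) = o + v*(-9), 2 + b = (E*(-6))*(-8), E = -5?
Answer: 22097965499/46214972883 ≈ 0.47816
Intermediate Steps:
b = -242 (b = -2 - 5*(-6)*(-8) = -2 + 30*(-8) = -2 - 240 = -242)
V(o, v) = o - 9*v
U = -8 (U = -242 - 9*(-26) = -242 + 234 = -8)
((23382 - 66762) - 155974)/(-416954) + U/(-221679) = ((23382 - 66762) - 155974)/(-416954) - 8/(-221679) = (-43380 - 155974)*(-1/416954) - 8*(-1/221679) = -199354*(-1/416954) + 8/221679 = 99677/208477 + 8/221679 = 22097965499/46214972883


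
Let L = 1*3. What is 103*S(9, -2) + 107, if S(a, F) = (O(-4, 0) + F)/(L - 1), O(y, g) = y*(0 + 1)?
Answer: -202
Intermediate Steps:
O(y, g) = y (O(y, g) = y*1 = y)
L = 3
S(a, F) = -2 + F/2 (S(a, F) = (-4 + F)/(3 - 1) = (-4 + F)/2 = (-4 + F)*(½) = -2 + F/2)
103*S(9, -2) + 107 = 103*(-2 + (½)*(-2)) + 107 = 103*(-2 - 1) + 107 = 103*(-3) + 107 = -309 + 107 = -202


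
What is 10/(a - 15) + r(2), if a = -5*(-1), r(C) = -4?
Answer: -5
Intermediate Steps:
a = 5
10/(a - 15) + r(2) = 10/(5 - 15) - 4 = 10/(-10) - 4 = -⅒*10 - 4 = -1 - 4 = -5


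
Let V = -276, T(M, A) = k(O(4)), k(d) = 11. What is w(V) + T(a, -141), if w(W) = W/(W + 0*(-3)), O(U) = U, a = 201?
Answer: 12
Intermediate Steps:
T(M, A) = 11
w(W) = 1 (w(W) = W/(W + 0) = W/W = 1)
w(V) + T(a, -141) = 1 + 11 = 12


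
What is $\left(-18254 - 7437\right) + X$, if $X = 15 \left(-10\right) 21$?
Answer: $-28841$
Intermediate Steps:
$X = -3150$ ($X = \left(-150\right) 21 = -3150$)
$\left(-18254 - 7437\right) + X = \left(-18254 - 7437\right) - 3150 = -25691 - 3150 = -28841$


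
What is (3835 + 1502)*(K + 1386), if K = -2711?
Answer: -7071525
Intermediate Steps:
(3835 + 1502)*(K + 1386) = (3835 + 1502)*(-2711 + 1386) = 5337*(-1325) = -7071525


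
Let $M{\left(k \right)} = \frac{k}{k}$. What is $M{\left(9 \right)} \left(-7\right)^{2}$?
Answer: $49$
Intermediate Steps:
$M{\left(k \right)} = 1$
$M{\left(9 \right)} \left(-7\right)^{2} = 1 \left(-7\right)^{2} = 1 \cdot 49 = 49$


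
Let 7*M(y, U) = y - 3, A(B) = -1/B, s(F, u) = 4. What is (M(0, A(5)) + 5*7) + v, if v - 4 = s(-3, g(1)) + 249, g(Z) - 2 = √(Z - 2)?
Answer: 2041/7 ≈ 291.57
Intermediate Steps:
g(Z) = 2 + √(-2 + Z) (g(Z) = 2 + √(Z - 2) = 2 + √(-2 + Z))
M(y, U) = -3/7 + y/7 (M(y, U) = (y - 3)/7 = (-3 + y)/7 = -3/7 + y/7)
v = 257 (v = 4 + (4 + 249) = 4 + 253 = 257)
(M(0, A(5)) + 5*7) + v = ((-3/7 + (⅐)*0) + 5*7) + 257 = ((-3/7 + 0) + 35) + 257 = (-3/7 + 35) + 257 = 242/7 + 257 = 2041/7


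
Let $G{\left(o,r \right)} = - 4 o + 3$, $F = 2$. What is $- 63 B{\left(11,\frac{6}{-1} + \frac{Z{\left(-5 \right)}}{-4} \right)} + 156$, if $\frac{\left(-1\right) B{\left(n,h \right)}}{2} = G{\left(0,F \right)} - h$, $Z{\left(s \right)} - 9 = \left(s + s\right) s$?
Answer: $\frac{6297}{2} \approx 3148.5$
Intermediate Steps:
$Z{\left(s \right)} = 9 + 2 s^{2}$ ($Z{\left(s \right)} = 9 + \left(s + s\right) s = 9 + 2 s s = 9 + 2 s^{2}$)
$G{\left(o,r \right)} = 3 - 4 o$
$B{\left(n,h \right)} = -6 + 2 h$ ($B{\left(n,h \right)} = - 2 \left(\left(3 - 0\right) - h\right) = - 2 \left(\left(3 + 0\right) - h\right) = - 2 \left(3 - h\right) = -6 + 2 h$)
$- 63 B{\left(11,\frac{6}{-1} + \frac{Z{\left(-5 \right)}}{-4} \right)} + 156 = - 63 \left(-6 + 2 \left(\frac{6}{-1} + \frac{9 + 2 \left(-5\right)^{2}}{-4}\right)\right) + 156 = - 63 \left(-6 + 2 \left(6 \left(-1\right) + \left(9 + 2 \cdot 25\right) \left(- \frac{1}{4}\right)\right)\right) + 156 = - 63 \left(-6 + 2 \left(-6 + \left(9 + 50\right) \left(- \frac{1}{4}\right)\right)\right) + 156 = - 63 \left(-6 + 2 \left(-6 + 59 \left(- \frac{1}{4}\right)\right)\right) + 156 = - 63 \left(-6 + 2 \left(-6 - \frac{59}{4}\right)\right) + 156 = - 63 \left(-6 + 2 \left(- \frac{83}{4}\right)\right) + 156 = - 63 \left(-6 - \frac{83}{2}\right) + 156 = \left(-63\right) \left(- \frac{95}{2}\right) + 156 = \frac{5985}{2} + 156 = \frac{6297}{2}$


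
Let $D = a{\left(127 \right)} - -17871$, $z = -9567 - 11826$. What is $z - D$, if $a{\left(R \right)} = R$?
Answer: $-39391$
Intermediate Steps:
$z = -21393$
$D = 17998$ ($D = 127 - -17871 = 127 + 17871 = 17998$)
$z - D = -21393 - 17998 = -39391$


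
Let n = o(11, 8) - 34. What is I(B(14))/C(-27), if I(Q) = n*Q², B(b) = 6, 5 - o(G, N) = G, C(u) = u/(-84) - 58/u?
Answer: -1088640/1867 ≈ -583.10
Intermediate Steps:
C(u) = -58/u - u/84 (C(u) = u*(-1/84) - 58/u = -u/84 - 58/u = -58/u - u/84)
o(G, N) = 5 - G
n = -40 (n = (5 - 1*11) - 34 = (5 - 11) - 34 = -6 - 34 = -40)
I(Q) = -40*Q²
I(B(14))/C(-27) = (-40*6²)/(-58/(-27) - 1/84*(-27)) = (-40*36)/(-58*(-1/27) + 9/28) = -1440/(58/27 + 9/28) = -1440/1867/756 = -1440*756/1867 = -1088640/1867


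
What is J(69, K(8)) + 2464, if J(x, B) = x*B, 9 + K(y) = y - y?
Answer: 1843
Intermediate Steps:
K(y) = -9 (K(y) = -9 + (y - y) = -9 + 0 = -9)
J(x, B) = B*x
J(69, K(8)) + 2464 = -9*69 + 2464 = -621 + 2464 = 1843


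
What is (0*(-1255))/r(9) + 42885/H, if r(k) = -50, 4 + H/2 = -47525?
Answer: -4765/10562 ≈ -0.45115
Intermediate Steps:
H = -95058 (H = -8 + 2*(-47525) = -8 - 95050 = -95058)
(0*(-1255))/r(9) + 42885/H = (0*(-1255))/(-50) + 42885/(-95058) = 0*(-1/50) + 42885*(-1/95058) = 0 - 4765/10562 = -4765/10562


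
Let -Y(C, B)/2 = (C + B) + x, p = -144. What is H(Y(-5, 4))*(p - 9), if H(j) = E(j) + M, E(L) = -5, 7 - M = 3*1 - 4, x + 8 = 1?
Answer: -459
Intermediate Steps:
x = -7 (x = -8 + 1 = -7)
M = 8 (M = 7 - (3*1 - 4) = 7 - (3 - 4) = 7 - 1*(-1) = 7 + 1 = 8)
Y(C, B) = 14 - 2*B - 2*C (Y(C, B) = -2*((C + B) - 7) = -2*((B + C) - 7) = -2*(-7 + B + C) = 14 - 2*B - 2*C)
H(j) = 3 (H(j) = -5 + 8 = 3)
H(Y(-5, 4))*(p - 9) = 3*(-144 - 9) = 3*(-153) = -459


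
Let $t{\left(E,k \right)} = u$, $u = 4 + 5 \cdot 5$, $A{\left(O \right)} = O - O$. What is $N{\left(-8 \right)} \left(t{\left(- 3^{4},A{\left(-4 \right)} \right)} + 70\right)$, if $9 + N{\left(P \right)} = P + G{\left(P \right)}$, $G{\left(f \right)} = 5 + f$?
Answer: $-1980$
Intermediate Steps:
$N{\left(P \right)} = -4 + 2 P$ ($N{\left(P \right)} = -9 + \left(P + \left(5 + P\right)\right) = -9 + \left(5 + 2 P\right) = -4 + 2 P$)
$A{\left(O \right)} = 0$
$u = 29$ ($u = 4 + 25 = 29$)
$t{\left(E,k \right)} = 29$
$N{\left(-8 \right)} \left(t{\left(- 3^{4},A{\left(-4 \right)} \right)} + 70\right) = \left(-4 + 2 \left(-8\right)\right) \left(29 + 70\right) = \left(-4 - 16\right) 99 = \left(-20\right) 99 = -1980$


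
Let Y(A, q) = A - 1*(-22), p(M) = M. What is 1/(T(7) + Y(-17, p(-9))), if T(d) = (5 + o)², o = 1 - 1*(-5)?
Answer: 1/126 ≈ 0.0079365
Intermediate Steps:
o = 6 (o = 1 + 5 = 6)
Y(A, q) = 22 + A (Y(A, q) = A + 22 = 22 + A)
T(d) = 121 (T(d) = (5 + 6)² = 11² = 121)
1/(T(7) + Y(-17, p(-9))) = 1/(121 + (22 - 17)) = 1/(121 + 5) = 1/126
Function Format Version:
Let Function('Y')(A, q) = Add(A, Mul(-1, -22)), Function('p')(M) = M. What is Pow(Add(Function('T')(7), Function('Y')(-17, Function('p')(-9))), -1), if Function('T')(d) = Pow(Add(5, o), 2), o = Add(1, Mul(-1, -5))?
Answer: Rational(1, 126) ≈ 0.0079365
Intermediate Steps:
o = 6 (o = Add(1, 5) = 6)
Function('Y')(A, q) = Add(22, A) (Function('Y')(A, q) = Add(A, 22) = Add(22, A))
Function('T')(d) = 121 (Function('T')(d) = Pow(Add(5, 6), 2) = Pow(11, 2) = 121)
Pow(Add(Function('T')(7), Function('Y')(-17, Function('p')(-9))), -1) = Pow(Add(121, Add(22, -17)), -1) = Pow(Add(121, 5), -1) = Pow(126, -1) = Rational(1, 126)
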